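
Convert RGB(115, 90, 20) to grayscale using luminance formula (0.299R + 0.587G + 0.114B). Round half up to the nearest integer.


Gray = 0.299×R + 0.587×G + 0.114×B
Gray = 0.299×115 + 0.587×90 + 0.114×20
Gray = 34.385 + 52.830 + 2.280
Gray = 89.495 → round half up → 89
Gray = 89


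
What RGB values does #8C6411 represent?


8C → 140 (R)
64 → 100 (G)
11 → 17 (B)
= RGB(140, 100, 17)


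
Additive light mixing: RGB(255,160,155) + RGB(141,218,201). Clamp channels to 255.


Additive: each channel = min(255, C₁+C₂)
R: 255+141 = 396 → 255
G: 160+218 = 378 → 255
B: 155+201 = 356 → 255
= RGB(255, 255, 255)


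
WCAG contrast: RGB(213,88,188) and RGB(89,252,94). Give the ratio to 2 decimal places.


Linearize each sRGB channel c=v/255: c/12.92 if c ≤ 0.04045 else ((c+0.055)/1.055)^2.4
L = 0.2126×R_lin + 0.7152×G_lin + 0.0722×B_lin
Color 1 (213,88,188):
  R=213: 213/255≈0.8353 > 0.04045 → ((0.8353+0.055)/1.055)^2.4 ≈ 0.66539
  G=88: 88/255≈0.3451 > 0.04045 → ((0.3451+0.055)/1.055)^2.4 ≈ 0.09759
  B=188: 188/255≈0.7373 > 0.04045 → ((0.7373+0.055)/1.055)^2.4 ≈ 0.50289
  L1 = 0.2126×0.66539 + 0.7152×0.09759 + 0.0722×0.50289 ≈ 0.24756
Color 2 (89,252,94):
  R=89: 89/255≈0.3490 > 0.04045 → ((0.3490+0.055)/1.055)^2.4 ≈ 0.09990
  G=252: 252/255≈0.9882 > 0.04045 → ((0.9882+0.055)/1.055)^2.4 ≈ 0.97345
  B=94: 94/255≈0.3686 > 0.04045 → ((0.3686+0.055)/1.055)^2.4 ≈ 0.11193
  L2 = 0.2126×0.09990 + 0.7152×0.97345 + 0.0722×0.11193 ≈ 0.72553
Lighter = 0.72553, Darker = 0.24756
Ratio = (L_lighter + 0.05) / (L_darker + 0.05)
Ratio = (0.72553 + 0.05) / (0.24756 + 0.05) = 0.77553 / 0.29756 ≈ 2.6063
Ratio ≈ 2.61:1


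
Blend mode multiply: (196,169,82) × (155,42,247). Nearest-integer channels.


Multiply: C = A×B/255, rounded to nearest integer
R: 196×155/255 = 30380/255 ≈ 119.137 → 119
G: 169×42/255 = 7098/255 ≈ 27.835 → 28
B: 82×247/255 = 20254/255 ≈ 79.427 → 79
= RGB(119, 28, 79)


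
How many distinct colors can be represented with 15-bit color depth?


Colors = 2^bits = 2^15
= 32,768 colors


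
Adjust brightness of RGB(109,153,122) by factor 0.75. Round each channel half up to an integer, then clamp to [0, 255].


Multiply each channel by 0.75, round half up, clamp to [0, 255]
R: 109×0.75 = 81.75 → round → 82
G: 153×0.75 = 114.75 → round → 115
B: 122×0.75 = 91.5 → round → 92
= RGB(82, 115, 92)


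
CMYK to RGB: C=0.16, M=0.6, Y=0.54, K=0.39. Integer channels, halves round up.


R = 255 × (1-C) × (1-K) = 255 × 0.84 × 0.61 = 130.662 → 131
G = 255 × (1-M) × (1-K) = 255 × 0.40 × 0.61 = 62.22 → 62
B = 255 × (1-Y) × (1-K) = 255 × 0.46 × 0.61 = 71.553 → 72
= RGB(131, 62, 72)


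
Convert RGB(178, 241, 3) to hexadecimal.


R = 178 → B2 (hex)
G = 241 → F1 (hex)
B = 3 → 03 (hex)
Hex = #B2F103


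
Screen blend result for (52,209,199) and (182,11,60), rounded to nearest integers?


Screen: C = 255 - (255-A)×(255-B)/255, rounded to nearest integer
R: 255 - (255-52)×(255-182)/255 = 255 - 14819/255 ≈ 255 - 58.114 = 196.886 → 197
G: 255 - (255-209)×(255-11)/255 = 255 - 11224/255 ≈ 255 - 44.016 = 210.984 → 211
B: 255 - (255-199)×(255-60)/255 = 255 - 10920/255 ≈ 255 - 42.824 = 212.176 → 212
= RGB(197, 211, 212)


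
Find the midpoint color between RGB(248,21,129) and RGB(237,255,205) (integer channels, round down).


Midpoint: each channel = ⌊(C₁+C₂)/2⌋
R: ⌊(248+237)/2⌋ = 242
G: ⌊(21+255)/2⌋ = 138
B: ⌊(129+205)/2⌋ = 167
= RGB(242, 138, 167)


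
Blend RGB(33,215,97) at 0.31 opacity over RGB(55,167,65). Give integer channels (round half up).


C = α×F + (1-α)×B, with 1-α = 0.69
R: 0.31×33 + 0.69×55 = 10.23 + 37.95 = 48.18 → 48
G: 0.31×215 + 0.69×167 = 66.65 + 115.23 = 181.88 → 182
B: 0.31×97 + 0.69×65 = 30.07 + 44.85 = 74.92 → 75
= RGB(48, 182, 75)


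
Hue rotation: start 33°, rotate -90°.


New hue = (H + rotation) mod 360
New hue = (33 -90) mod 360
= -57 mod 360
= 303°


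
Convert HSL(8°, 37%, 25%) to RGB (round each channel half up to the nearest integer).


H=8°, S=0.37, L=0.25
C = (1-|2L-1|)×S = (1-|-0.50|)×0.37 = 0.185
H' = H/60 = 8/60 ≈ 0.1333; X = C×(1-|H' mod 2 - 1|) ≈ 0.0247
m = L - C/2 = 0.25 - 0.0925 = 0.1575
Sector ⌊H'⌋ = 0 → (R',G',B') = (0.185, ≈0.0247, 0.0)
RGB = ((R'+m)×255, (G'+m)×255, (B'+m)×255) = (87.3375, 46.4525, 40.1625)
Round half up → RGB(87, 46, 40)


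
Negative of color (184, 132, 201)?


Invert: (255-R, 255-G, 255-B)
R: 255-184 = 71
G: 255-132 = 123
B: 255-201 = 54
= RGB(71, 123, 54)


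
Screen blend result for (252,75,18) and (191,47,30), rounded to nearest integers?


Screen: C = 255 - (255-A)×(255-B)/255, rounded to nearest integer
R: 255 - (255-252)×(255-191)/255 = 255 - 192/255 ≈ 255 - 0.753 = 254.247 → 254
G: 255 - (255-75)×(255-47)/255 = 255 - 37440/255 ≈ 255 - 146.824 = 108.176 → 108
B: 255 - (255-18)×(255-30)/255 = 255 - 53325/255 ≈ 255 - 209.118 = 45.882 → 46
= RGB(254, 108, 46)


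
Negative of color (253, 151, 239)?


Invert: (255-R, 255-G, 255-B)
R: 255-253 = 2
G: 255-151 = 104
B: 255-239 = 16
= RGB(2, 104, 16)


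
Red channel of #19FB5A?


Color: #19FB5A
R = 19 = 25
G = FB = 251
B = 5A = 90
Red = 25


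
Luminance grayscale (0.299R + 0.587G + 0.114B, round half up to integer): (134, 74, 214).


Gray = 0.299×R + 0.587×G + 0.114×B
Gray = 0.299×134 + 0.587×74 + 0.114×214
Gray = 40.066 + 43.438 + 24.396
Gray = 107.900 → round half up → 108
Gray = 108


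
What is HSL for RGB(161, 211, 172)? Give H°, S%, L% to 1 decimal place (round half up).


Normalize: R'=161/255≈0.6314, G'=211/255≈0.8275, B'=172/255≈0.6745
Max=211/255, Min=161/255, Δ=Max-Min=50/255
L = (Max+Min)/2 = (211+161)/510 = 372/510 = 0.72941… → L = 72.9%
L > 0.5 → S = Δ/(2-Max-Min) = 50/(510-211-161) = 50/138 = 0.36231… → S = 36.2%
(the 1/255 factors cancel in S and H, so raw channel differences can be used)
Max is G' → H = 60 × ((B-R)/Δ + 2) = 60 × ((172-161)/50 + 2)
  11/50 + 2 = 0.22 + 2 = 2.22
  H = 60 × 2.22 = 133.2° → H = 133.2°
= HSL(133.2°, 36.2%, 72.9%)


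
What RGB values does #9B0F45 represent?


9B → 155 (R)
0F → 15 (G)
45 → 69 (B)
= RGB(155, 15, 69)


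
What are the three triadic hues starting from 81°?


Triadic: equally spaced at 120° intervals
H1 = 81°
H2 = (81 + 120) mod 360 = 201°
H3 = (81 + 240) mod 360 = 321°
Triadic = 81°, 201°, 321°


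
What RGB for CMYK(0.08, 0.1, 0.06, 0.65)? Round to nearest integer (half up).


R = 255 × (1-C) × (1-K) = 255 × 0.92 × 0.35 = 82.11 → 82
G = 255 × (1-M) × (1-K) = 255 × 0.90 × 0.35 = 80.325 → 80
B = 255 × (1-Y) × (1-K) = 255 × 0.94 × 0.35 = 83.895 → 84
= RGB(82, 80, 84)


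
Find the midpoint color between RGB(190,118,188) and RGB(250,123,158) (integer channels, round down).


Midpoint: each channel = ⌊(C₁+C₂)/2⌋
R: ⌊(190+250)/2⌋ = 220
G: ⌊(118+123)/2⌋ = 120
B: ⌊(188+158)/2⌋ = 173
= RGB(220, 120, 173)


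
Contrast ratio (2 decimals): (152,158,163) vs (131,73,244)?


Linearize each sRGB channel c=v/255: c/12.92 if c ≤ 0.04045 else ((c+0.055)/1.055)^2.4
L = 0.2126×R_lin + 0.7152×G_lin + 0.0722×B_lin
Color 1 (152,158,163):
  R=152: 152/255≈0.5961 > 0.04045 → ((0.5961+0.055)/1.055)^2.4 ≈ 0.31399
  G=158: 158/255≈0.6196 > 0.04045 → ((0.6196+0.055)/1.055)^2.4 ≈ 0.34191
  B=163: 163/255≈0.6392 > 0.04045 → ((0.6392+0.055)/1.055)^2.4 ≈ 0.36625
  L1 = 0.2126×0.31399 + 0.7152×0.34191 + 0.0722×0.36625 ≈ 0.33773
Color 2 (131,73,244):
  R=131: 131/255≈0.5137 > 0.04045 → ((0.5137+0.055)/1.055)^2.4 ≈ 0.22697
  G=73: 73/255≈0.2863 > 0.04045 → ((0.2863+0.055)/1.055)^2.4 ≈ 0.06663
  B=244: 244/255≈0.9569 > 0.04045 → ((0.9569+0.055)/1.055)^2.4 ≈ 0.90466
  L2 = 0.2126×0.22697 + 0.7152×0.06663 + 0.0722×0.90466 ≈ 0.16122
Lighter = 0.33773, Darker = 0.16122
Ratio = (L_lighter + 0.05) / (L_darker + 0.05)
Ratio = (0.33773 + 0.05) / (0.16122 + 0.05) = 0.38773 / 0.21122 ≈ 1.8357
Ratio ≈ 1.84:1


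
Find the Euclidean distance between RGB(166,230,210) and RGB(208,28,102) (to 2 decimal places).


d = √[(R₁-R₂)² + (G₁-G₂)² + (B₁-B₂)²]
d = √[(166-208)² + (230-28)² + (210-102)²]
d = √[1764 + 40804 + 11664]
d = √54232
d ≈ 232.88


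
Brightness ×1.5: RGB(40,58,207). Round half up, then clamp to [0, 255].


Multiply each channel by 1.5, round half up, clamp to [0, 255]
R: 40×1.5 = 60
G: 58×1.5 = 87
B: 207×1.5 = 310.5 → round → 311 → clamp → 255
= RGB(60, 87, 255)


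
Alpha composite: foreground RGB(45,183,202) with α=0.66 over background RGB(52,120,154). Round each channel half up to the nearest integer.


C = α×F + (1-α)×B, with 1-α = 0.34
R: 0.66×45 + 0.34×52 = 29.70 + 17.68 = 47.38 → 47
G: 0.66×183 + 0.34×120 = 120.78 + 40.80 = 161.58 → 162
B: 0.66×202 + 0.34×154 = 133.32 + 52.36 = 185.68 → 186
= RGB(47, 162, 186)


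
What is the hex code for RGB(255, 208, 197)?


R = 255 → FF (hex)
G = 208 → D0 (hex)
B = 197 → C5 (hex)
Hex = #FFD0C5


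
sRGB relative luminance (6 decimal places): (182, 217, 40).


Linearize each channel (sRGB transfer function): c = v/255; c_lin = c/12.92 if c ≤ 0.04045, else ((c+0.055)/1.055)^2.4
  R: 182/255 ≈ 0.713725 > 0.04045 → ((0.713725+0.055)/1.055)^2.4 ≈ 0.467784
  G: 217/255 ≈ 0.850980 > 0.04045 → ((0.850980+0.055)/1.055)^2.4 ≈ 0.693872
  B: 40/255 ≈ 0.156863 > 0.04045 → ((0.156863+0.055)/1.055)^2.4 ≈ 0.021219
R_lin = 0.467784, G_lin = 0.693872, B_lin = 0.021219
L = 0.2126×R + 0.7152×G + 0.0722×B
L = 0.2126×0.467784 + 0.7152×0.693872 + 0.0722×0.021219
L ≈ 0.597240


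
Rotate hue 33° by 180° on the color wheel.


New hue = (H + rotation) mod 360
New hue = (33 + 180) mod 360
= 213 mod 360
= 213°


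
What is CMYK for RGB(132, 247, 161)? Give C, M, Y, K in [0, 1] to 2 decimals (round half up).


R'=132/255≈0.5176, G'=247/255≈0.9686, B'=161/255≈0.6314
K = 1 - max(R',G',B') = 1 - 247/255 = 8/255 = 0.03137… → 0.03
(1-R'-K)/(1-K) simplifies to (max-R)/max with max = 247:
C = (247-132)/247 = 115/247 = 0.46558… → 0.47
M = (247-247)/247 = 0/247 = 0 → 0.00
Y = (247-161)/247 = 86/247 = 0.34817… → 0.35
= CMYK(0.47, 0.00, 0.35, 0.03)


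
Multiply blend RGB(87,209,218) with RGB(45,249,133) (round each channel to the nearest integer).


Multiply: C = A×B/255, rounded to nearest integer
R: 87×45/255 = 3915/255 ≈ 15.353 → 15
G: 209×249/255 = 52041/255 ≈ 204.082 → 204
B: 218×133/255 = 28994/255 ≈ 113.702 → 114
= RGB(15, 204, 114)


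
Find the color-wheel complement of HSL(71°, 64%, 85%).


Complement = opposite side of color wheel = hue + 180°
H' = (71 + 180) mod 360 = 251°
S and L unchanged.
= HSL(251°, 64%, 85%)


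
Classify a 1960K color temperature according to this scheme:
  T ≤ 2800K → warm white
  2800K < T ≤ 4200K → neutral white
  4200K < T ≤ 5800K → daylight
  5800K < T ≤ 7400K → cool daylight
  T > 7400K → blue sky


Temperature: 1960K
1960K ≤ 2800K → warm white
Classification: warm white


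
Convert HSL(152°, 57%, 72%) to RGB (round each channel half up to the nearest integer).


H=152°, S=0.57, L=0.72
C = (1-|2L-1|)×S = (1-|0.44|)×0.57 = 0.3192
H' = H/60 = 152/60 ≈ 2.5333; X = C×(1-|H' mod 2 - 1|) = 0.17024
m = L - C/2 = 0.72 - 0.1596 = 0.5604
Sector ⌊H'⌋ = 2 → (R',G',B') = (0.0, 0.3192, 0.17024)
RGB = ((R'+m)×255, (G'+m)×255, (B'+m)×255) = (142.902, 224.298, 186.3132)
Round half up → RGB(143, 224, 186)


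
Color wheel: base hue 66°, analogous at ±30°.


Base hue: 66°
Left analog: (66 - 30) mod 360 = 36°
Right analog: (66 + 30) mod 360 = 96°
Analogous hues = 36° and 96°


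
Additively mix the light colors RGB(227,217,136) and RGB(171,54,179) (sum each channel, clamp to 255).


Additive: each channel = min(255, C₁+C₂)
R: 227+171 = 398 → 255
G: 217+54 = 271 → 255
B: 136+179 = 315 → 255
= RGB(255, 255, 255)


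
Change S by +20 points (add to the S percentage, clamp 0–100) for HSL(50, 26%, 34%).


Original S = 26%
Adjustment = +20 percentage points
New S = 26 + (20) = 46
Clamp to [0, 100] → 46
= HSL(50°, 46%, 34%)


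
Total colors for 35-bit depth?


Colors = 2^bits = 2^35
= 34,359,738,368 colors


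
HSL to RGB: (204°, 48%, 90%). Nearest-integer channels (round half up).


H=204°, S=0.48, L=0.90
C = (1-|2L-1|)×S = (1-|0.80|)×0.48 = 0.096
H' = H/60 = 204/60 ≈ 3.4000; X = C×(1-|H' mod 2 - 1|) = 0.0576
m = L - C/2 = 0.90 - 0.048 = 0.852
Sector ⌊H'⌋ = 3 → (R',G',B') = (0.0, 0.0576, 0.096)
RGB = ((R'+m)×255, (G'+m)×255, (B'+m)×255) = (217.26, 231.948, 241.74)
Round half up → RGB(217, 232, 242)


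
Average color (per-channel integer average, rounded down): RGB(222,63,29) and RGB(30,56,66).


Midpoint: each channel = ⌊(C₁+C₂)/2⌋
R: ⌊(222+30)/2⌋ = 126
G: ⌊(63+56)/2⌋ = 59
B: ⌊(29+66)/2⌋ = 47
= RGB(126, 59, 47)


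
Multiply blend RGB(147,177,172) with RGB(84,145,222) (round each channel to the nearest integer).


Multiply: C = A×B/255, rounded to nearest integer
R: 147×84/255 = 12348/255 ≈ 48.424 → 48
G: 177×145/255 = 25665/255 ≈ 100.647 → 101
B: 172×222/255 = 38184/255 ≈ 149.741 → 150
= RGB(48, 101, 150)


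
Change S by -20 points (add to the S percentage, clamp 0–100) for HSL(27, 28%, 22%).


Original S = 28%
Adjustment = -20 percentage points
New S = 28 + (-20) = 8
Clamp to [0, 100] → 8
= HSL(27°, 8%, 22%)


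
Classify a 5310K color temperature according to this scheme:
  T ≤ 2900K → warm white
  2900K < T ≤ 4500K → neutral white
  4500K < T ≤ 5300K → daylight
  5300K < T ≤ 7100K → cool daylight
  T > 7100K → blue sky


Temperature: 5310K
5300K < 5310K ≤ 7100K → cool daylight
Classification: cool daylight


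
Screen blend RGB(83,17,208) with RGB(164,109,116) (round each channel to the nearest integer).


Screen: C = 255 - (255-A)×(255-B)/255, rounded to nearest integer
R: 255 - (255-83)×(255-164)/255 = 255 - 15652/255 ≈ 255 - 61.380 = 193.620 → 194
G: 255 - (255-17)×(255-109)/255 = 255 - 34748/255 ≈ 255 - 136.267 = 118.733 → 119
B: 255 - (255-208)×(255-116)/255 = 255 - 6533/255 ≈ 255 - 25.620 = 229.380 → 229
= RGB(194, 119, 229)


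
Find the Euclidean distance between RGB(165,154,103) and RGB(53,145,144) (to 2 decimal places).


d = √[(R₁-R₂)² + (G₁-G₂)² + (B₁-B₂)²]
d = √[(165-53)² + (154-145)² + (103-144)²]
d = √[12544 + 81 + 1681]
d = √14306
d ≈ 119.61


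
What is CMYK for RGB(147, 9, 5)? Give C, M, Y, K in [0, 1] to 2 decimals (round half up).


R'=147/255≈0.5765, G'=9/255≈0.0353, B'=5/255≈0.0196
K = 1 - max(R',G',B') = 1 - 147/255 = 108/255 = 0.42352… → 0.42
(1-R'-K)/(1-K) simplifies to (max-R)/max with max = 147:
C = (147-147)/147 = 0/147 = 0 → 0.00
M = (147-9)/147 = 138/147 = 0.93877… → 0.94
Y = (147-5)/147 = 142/147 = 0.96598… → 0.97
= CMYK(0.00, 0.94, 0.97, 0.42)


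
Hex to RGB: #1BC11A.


1B → 27 (R)
C1 → 193 (G)
1A → 26 (B)
= RGB(27, 193, 26)


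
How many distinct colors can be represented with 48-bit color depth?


Colors = 2^bits = 2^48
= 281,474,976,710,656 colors


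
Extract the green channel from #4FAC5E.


Color: #4FAC5E
R = 4F = 79
G = AC = 172
B = 5E = 94
Green = 172


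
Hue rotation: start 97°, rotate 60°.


New hue = (H + rotation) mod 360
New hue = (97 + 60) mod 360
= 157 mod 360
= 157°


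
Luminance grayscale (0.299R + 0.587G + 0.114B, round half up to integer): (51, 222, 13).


Gray = 0.299×R + 0.587×G + 0.114×B
Gray = 0.299×51 + 0.587×222 + 0.114×13
Gray = 15.249 + 130.314 + 1.482
Gray = 147.045 → round half up → 147
Gray = 147


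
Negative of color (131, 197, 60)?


Invert: (255-R, 255-G, 255-B)
R: 255-131 = 124
G: 255-197 = 58
B: 255-60 = 195
= RGB(124, 58, 195)


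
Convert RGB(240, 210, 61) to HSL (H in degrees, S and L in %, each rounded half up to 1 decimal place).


Normalize: R'=240/255≈0.9412, G'=210/255≈0.8235, B'=61/255≈0.2392
Max=240/255, Min=61/255, Δ=Max-Min=179/255
L = (Max+Min)/2 = (240+61)/510 = 301/510 = 0.59019… → L = 59.0%
L > 0.5 → S = Δ/(2-Max-Min) = 179/(510-240-61) = 179/209 = 0.85645… → S = 85.6%
(the 1/255 factors cancel in S and H, so raw channel differences can be used)
Max is R' → H = 60 × (((G-B)/Δ) mod 6) = 60 × (((210-61)/179) mod 6)
  149/179 = 0.8324…
  H = 60 × 0.8324… = 49.944…° → H = 49.9°
= HSL(49.9°, 85.6%, 59.0%)


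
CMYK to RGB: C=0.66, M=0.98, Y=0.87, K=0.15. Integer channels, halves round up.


R = 255 × (1-C) × (1-K) = 255 × 0.34 × 0.85 = 73.695 → 74
G = 255 × (1-M) × (1-K) = 255 × 0.02 × 0.85 = 4.335 → 4
B = 255 × (1-Y) × (1-K) = 255 × 0.13 × 0.85 = 28.1775 → 28
= RGB(74, 4, 28)


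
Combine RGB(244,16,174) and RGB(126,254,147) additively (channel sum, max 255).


Additive: each channel = min(255, C₁+C₂)
R: 244+126 = 370 → 255
G: 16+254 = 270 → 255
B: 174+147 = 321 → 255
= RGB(255, 255, 255)


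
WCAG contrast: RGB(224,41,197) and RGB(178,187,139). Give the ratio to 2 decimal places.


Linearize each sRGB channel c=v/255: c/12.92 if c ≤ 0.04045 else ((c+0.055)/1.055)^2.4
L = 0.2126×R_lin + 0.7152×G_lin + 0.0722×B_lin
Color 1 (224,41,197):
  R=224: 224/255≈0.8784 > 0.04045 → ((0.8784+0.055)/1.055)^2.4 ≈ 0.74540
  G=41: 41/255≈0.1608 > 0.04045 → ((0.1608+0.055)/1.055)^2.4 ≈ 0.02217
  B=197: 197/255≈0.7725 > 0.04045 → ((0.7725+0.055)/1.055)^2.4 ≈ 0.55834
  L1 = 0.2126×0.74540 + 0.7152×0.02217 + 0.0722×0.55834 ≈ 0.21464
Color 2 (178,187,139):
  R=178: 178/255≈0.6980 > 0.04045 → ((0.6980+0.055)/1.055)^2.4 ≈ 0.44520
  G=187: 187/255≈0.7333 > 0.04045 → ((0.7333+0.055)/1.055)^2.4 ≈ 0.49693
  B=139: 139/255≈0.5451 > 0.04045 → ((0.5451+0.055)/1.055)^2.4 ≈ 0.25818
  L2 = 0.2126×0.44520 + 0.7152×0.49693 + 0.0722×0.25818 ≈ 0.46870
Lighter = 0.46870, Darker = 0.21464
Ratio = (L_lighter + 0.05) / (L_darker + 0.05)
Ratio = (0.46870 + 0.05) / (0.21464 + 0.05) = 0.51870 / 0.26464 ≈ 1.9600
Ratio ≈ 1.96:1


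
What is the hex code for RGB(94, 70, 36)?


R = 94 → 5E (hex)
G = 70 → 46 (hex)
B = 36 → 24 (hex)
Hex = #5E4624


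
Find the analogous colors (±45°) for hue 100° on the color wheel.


Base hue: 100°
Left analog: (100 - 45) mod 360 = 55°
Right analog: (100 + 45) mod 360 = 145°
Analogous hues = 55° and 145°


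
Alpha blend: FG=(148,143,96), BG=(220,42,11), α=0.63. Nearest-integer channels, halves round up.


C = α×F + (1-α)×B, with 1-α = 0.37
R: 0.63×148 + 0.37×220 = 93.24 + 81.40 = 174.64 → 175
G: 0.63×143 + 0.37×42 = 90.09 + 15.54 = 105.63 → 106
B: 0.63×96 + 0.37×11 = 60.48 + 4.07 = 64.55 → 65
= RGB(175, 106, 65)


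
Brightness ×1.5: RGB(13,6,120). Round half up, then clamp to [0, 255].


Multiply each channel by 1.5, round half up, clamp to [0, 255]
R: 13×1.5 = 19.5 → round → 20
G: 6×1.5 = 9
B: 120×1.5 = 180
= RGB(20, 9, 180)


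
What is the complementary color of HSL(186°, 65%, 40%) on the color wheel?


Complement = opposite side of color wheel = hue + 180°
H' = (186 + 180) mod 360 = 6°
S and L unchanged.
= HSL(6°, 65%, 40%)


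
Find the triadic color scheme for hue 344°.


Triadic: equally spaced at 120° intervals
H1 = 344°
H2 = (344 + 120) mod 360 = 104°
H3 = (344 + 240) mod 360 = 224°
Triadic = 344°, 104°, 224°


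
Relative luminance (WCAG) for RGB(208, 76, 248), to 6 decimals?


Linearize each channel (sRGB transfer function): c = v/255; c_lin = c/12.92 if c ≤ 0.04045, else ((c+0.055)/1.055)^2.4
  R: 208/255 ≈ 0.815686 > 0.04045 → ((0.815686+0.055)/1.055)^2.4 ≈ 0.630757
  G: 76/255 ≈ 0.298039 > 0.04045 → ((0.298039+0.055)/1.055)^2.4 ≈ 0.072272
  B: 248/255 ≈ 0.972549 > 0.04045 → ((0.972549+0.055)/1.055)^2.4 ≈ 0.938686
R_lin = 0.630757, G_lin = 0.072272, B_lin = 0.938686
L = 0.2126×R + 0.7152×G + 0.0722×B
L = 0.2126×0.630757 + 0.7152×0.072272 + 0.0722×0.938686
L ≈ 0.253561


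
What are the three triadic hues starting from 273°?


Triadic: equally spaced at 120° intervals
H1 = 273°
H2 = (273 + 120) mod 360 = 33°
H3 = (273 + 240) mod 360 = 153°
Triadic = 273°, 33°, 153°


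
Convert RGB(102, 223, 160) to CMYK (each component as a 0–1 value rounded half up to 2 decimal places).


R'=102/255≈0.4000, G'=223/255≈0.8745, B'=160/255≈0.6275
K = 1 - max(R',G',B') = 1 - 223/255 = 32/255 = 0.12549… → 0.13
(1-R'-K)/(1-K) simplifies to (max-R)/max with max = 223:
C = (223-102)/223 = 121/223 = 0.54260… → 0.54
M = (223-223)/223 = 0/223 = 0 → 0.00
Y = (223-160)/223 = 63/223 = 0.28251… → 0.28
= CMYK(0.54, 0.00, 0.28, 0.13)


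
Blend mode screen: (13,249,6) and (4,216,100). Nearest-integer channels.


Screen: C = 255 - (255-A)×(255-B)/255, rounded to nearest integer
R: 255 - (255-13)×(255-4)/255 = 255 - 60742/255 ≈ 255 - 238.204 = 16.796 → 17
G: 255 - (255-249)×(255-216)/255 = 255 - 234/255 ≈ 255 - 0.918 = 254.082 → 254
B: 255 - (255-6)×(255-100)/255 = 255 - 38595/255 ≈ 255 - 151.353 = 103.647 → 104
= RGB(17, 254, 104)


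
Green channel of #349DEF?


Color: #349DEF
R = 34 = 52
G = 9D = 157
B = EF = 239
Green = 157


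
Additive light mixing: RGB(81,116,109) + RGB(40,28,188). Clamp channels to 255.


Additive: each channel = min(255, C₁+C₂)
R: 81+40 = 121 → 121
G: 116+28 = 144 → 144
B: 109+188 = 297 → 255
= RGB(121, 144, 255)


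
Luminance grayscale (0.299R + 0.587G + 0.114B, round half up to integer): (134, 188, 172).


Gray = 0.299×R + 0.587×G + 0.114×B
Gray = 0.299×134 + 0.587×188 + 0.114×172
Gray = 40.066 + 110.356 + 19.608
Gray = 170.030 → round half up → 170
Gray = 170


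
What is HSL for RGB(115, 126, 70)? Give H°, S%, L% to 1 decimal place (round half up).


Normalize: R'=115/255≈0.4510, G'=126/255≈0.4941, B'=70/255≈0.2745
Max=126/255, Min=70/255, Δ=Max-Min=56/255
L = (Max+Min)/2 = (126+70)/510 = 196/510 = 0.38431… → L = 38.4%
L ≤ 0.5 → S = Δ/(Max+Min) = 56/(126+70) = 56/196 = 0.28571… → S = 28.6%
(the 1/255 factors cancel in S and H, so raw channel differences can be used)
Max is G' → H = 60 × ((B-R)/Δ + 2) = 60 × ((70-115)/56 + 2)
  -45/56 + 2 = -0.8035… + 2 = 1.1964…
  H = 60 × 1.1964… = 71.785…° → H = 71.8°
= HSL(71.8°, 28.6%, 38.4%)


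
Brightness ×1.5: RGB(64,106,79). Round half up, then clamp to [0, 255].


Multiply each channel by 1.5, round half up, clamp to [0, 255]
R: 64×1.5 = 96
G: 106×1.5 = 159
B: 79×1.5 = 118.5 → round → 119
= RGB(96, 159, 119)


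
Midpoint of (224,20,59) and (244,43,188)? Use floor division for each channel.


Midpoint: each channel = ⌊(C₁+C₂)/2⌋
R: ⌊(224+244)/2⌋ = 234
G: ⌊(20+43)/2⌋ = 31
B: ⌊(59+188)/2⌋ = 123
= RGB(234, 31, 123)


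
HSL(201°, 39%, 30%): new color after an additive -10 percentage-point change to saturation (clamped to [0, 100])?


Original S = 39%
Adjustment = -10 percentage points
New S = 39 + (-10) = 29
Clamp to [0, 100] → 29
= HSL(201°, 29%, 30%)


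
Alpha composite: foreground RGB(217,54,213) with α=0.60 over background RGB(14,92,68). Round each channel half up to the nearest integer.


C = α×F + (1-α)×B, with 1-α = 0.40
R: 0.60×217 + 0.40×14 = 130.20 + 5.60 = 135.80 → 136
G: 0.60×54 + 0.40×92 = 32.40 + 36.80 = 69.20 → 69
B: 0.60×213 + 0.40×68 = 127.80 + 27.20 = 155.00 → 155
= RGB(136, 69, 155)


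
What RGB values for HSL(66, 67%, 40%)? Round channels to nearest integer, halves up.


H=66°, S=0.67, L=0.40
C = (1-|2L-1|)×S = (1-|-0.20|)×0.67 = 0.536
H' = H/60 = 66/60 ≈ 1.1000; X = C×(1-|H' mod 2 - 1|) = 0.4824
m = L - C/2 = 0.40 - 0.268 = 0.132
Sector ⌊H'⌋ = 1 → (R',G',B') = (0.4824, 0.536, 0.0)
RGB = ((R'+m)×255, (G'+m)×255, (B'+m)×255) = (156.672, 170.34, 33.66)
Round half up → RGB(157, 170, 34)


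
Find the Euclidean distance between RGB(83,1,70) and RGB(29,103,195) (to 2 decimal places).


d = √[(R₁-R₂)² + (G₁-G₂)² + (B₁-B₂)²]
d = √[(83-29)² + (1-103)² + (70-195)²]
d = √[2916 + 10404 + 15625]
d = √28945
d ≈ 170.13


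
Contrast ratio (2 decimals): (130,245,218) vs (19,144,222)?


Linearize each sRGB channel c=v/255: c/12.92 if c ≤ 0.04045 else ((c+0.055)/1.055)^2.4
L = 0.2126×R_lin + 0.7152×G_lin + 0.0722×B_lin
Color 1 (130,245,218):
  R=130: 130/255≈0.5098 > 0.04045 → ((0.5098+0.055)/1.055)^2.4 ≈ 0.22323
  G=245: 245/255≈0.9608 > 0.04045 → ((0.9608+0.055)/1.055)^2.4 ≈ 0.91310
  B=218: 218/255≈0.8549 > 0.04045 → ((0.8549+0.055)/1.055)^2.4 ≈ 0.70110
  L1 = 0.2126×0.22323 + 0.7152×0.91310 + 0.0722×0.70110 ≈ 0.75113
Color 2 (19,144,222):
  R=19: 19/255≈0.0745 > 0.04045 → ((0.0745+0.055)/1.055)^2.4 ≈ 0.00651
  G=144: 144/255≈0.5647 > 0.04045 → ((0.5647+0.055)/1.055)^2.4 ≈ 0.27889
  B=222: 222/255≈0.8706 > 0.04045 → ((0.8706+0.055)/1.055)^2.4 ≈ 0.73046
  L2 = 0.2126×0.00651 + 0.7152×0.27889 + 0.0722×0.73046 ≈ 0.25359
Lighter = 0.75113, Darker = 0.25359
Ratio = (L_lighter + 0.05) / (L_darker + 0.05)
Ratio = (0.75113 + 0.05) / (0.25359 + 0.05) = 0.80113 / 0.30359 ≈ 2.6389
Ratio ≈ 2.64:1


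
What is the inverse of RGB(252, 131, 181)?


Invert: (255-R, 255-G, 255-B)
R: 255-252 = 3
G: 255-131 = 124
B: 255-181 = 74
= RGB(3, 124, 74)


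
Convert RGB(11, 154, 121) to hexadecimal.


R = 11 → 0B (hex)
G = 154 → 9A (hex)
B = 121 → 79 (hex)
Hex = #0B9A79


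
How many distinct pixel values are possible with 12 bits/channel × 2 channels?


Total bits = 12 bits/channel × 2 channels = 24 bits
Distinct pixel values = 2^24
= 16,777,216 pixel values


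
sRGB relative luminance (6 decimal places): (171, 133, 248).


Linearize each channel (sRGB transfer function): c = v/255; c_lin = c/12.92 if c ≤ 0.04045, else ((c+0.055)/1.055)^2.4
  R: 171/255 ≈ 0.670588 > 0.04045 → ((0.670588+0.055)/1.055)^2.4 ≈ 0.407240
  G: 133/255 ≈ 0.521569 > 0.04045 → ((0.521569+0.055)/1.055)^2.4 ≈ 0.234551
  B: 248/255 ≈ 0.972549 > 0.04045 → ((0.972549+0.055)/1.055)^2.4 ≈ 0.938686
R_lin = 0.407240, G_lin = 0.234551, B_lin = 0.938686
L = 0.2126×R + 0.7152×G + 0.0722×B
L = 0.2126×0.407240 + 0.7152×0.234551 + 0.0722×0.938686
L ≈ 0.322103


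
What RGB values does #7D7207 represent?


7D → 125 (R)
72 → 114 (G)
07 → 7 (B)
= RGB(125, 114, 7)


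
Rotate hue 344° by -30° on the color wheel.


New hue = (H + rotation) mod 360
New hue = (344 -30) mod 360
= 314 mod 360
= 314°


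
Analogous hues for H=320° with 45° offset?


Base hue: 320°
Left analog: (320 - 45) mod 360 = 275°
Right analog: (320 + 45) mod 360 = 5°
Analogous hues = 275° and 5°


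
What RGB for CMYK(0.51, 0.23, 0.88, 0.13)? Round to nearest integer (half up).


R = 255 × (1-C) × (1-K) = 255 × 0.49 × 0.87 = 108.7065 → 109
G = 255 × (1-M) × (1-K) = 255 × 0.77 × 0.87 = 170.8245 → 171
B = 255 × (1-Y) × (1-K) = 255 × 0.12 × 0.87 = 26.622 → 27
= RGB(109, 171, 27)


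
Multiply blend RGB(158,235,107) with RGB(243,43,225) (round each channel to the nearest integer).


Multiply: C = A×B/255, rounded to nearest integer
R: 158×243/255 = 38394/255 ≈ 150.565 → 151
G: 235×43/255 = 10105/255 ≈ 39.627 → 40
B: 107×225/255 = 24075/255 ≈ 94.412 → 94
= RGB(151, 40, 94)


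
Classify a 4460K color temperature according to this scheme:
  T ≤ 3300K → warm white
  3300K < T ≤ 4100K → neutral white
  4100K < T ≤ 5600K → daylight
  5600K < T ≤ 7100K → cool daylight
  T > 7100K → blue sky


Temperature: 4460K
4100K < 4460K ≤ 5600K → daylight
Classification: daylight


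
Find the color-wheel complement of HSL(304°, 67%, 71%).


Complement = opposite side of color wheel = hue + 180°
H' = (304 + 180) mod 360 = 124°
S and L unchanged.
= HSL(124°, 67%, 71%)


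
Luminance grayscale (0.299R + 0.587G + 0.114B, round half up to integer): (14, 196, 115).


Gray = 0.299×R + 0.587×G + 0.114×B
Gray = 0.299×14 + 0.587×196 + 0.114×115
Gray = 4.186 + 115.052 + 13.110
Gray = 132.348 → round half up → 132
Gray = 132


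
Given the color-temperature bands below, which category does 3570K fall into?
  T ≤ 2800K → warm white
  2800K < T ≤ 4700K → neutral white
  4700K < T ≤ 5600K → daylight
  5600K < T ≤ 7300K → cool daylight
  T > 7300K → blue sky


Temperature: 3570K
2800K < 3570K ≤ 4700K → neutral white
Classification: neutral white


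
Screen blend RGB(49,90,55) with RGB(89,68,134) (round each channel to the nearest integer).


Screen: C = 255 - (255-A)×(255-B)/255, rounded to nearest integer
R: 255 - (255-49)×(255-89)/255 = 255 - 34196/255 ≈ 255 - 134.102 = 120.898 → 121
G: 255 - (255-90)×(255-68)/255 = 255 - 30855/255 ≈ 255 - 121.000 = 134.000 → 134
B: 255 - (255-55)×(255-134)/255 = 255 - 24200/255 ≈ 255 - 94.902 = 160.098 → 160
= RGB(121, 134, 160)


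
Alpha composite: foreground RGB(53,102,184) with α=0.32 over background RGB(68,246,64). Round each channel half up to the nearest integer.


C = α×F + (1-α)×B, with 1-α = 0.68
R: 0.32×53 + 0.68×68 = 16.96 + 46.24 = 63.20 → 63
G: 0.32×102 + 0.68×246 = 32.64 + 167.28 = 199.92 → 200
B: 0.32×184 + 0.68×64 = 58.88 + 43.52 = 102.40 → 102
= RGB(63, 200, 102)


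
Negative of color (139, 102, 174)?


Invert: (255-R, 255-G, 255-B)
R: 255-139 = 116
G: 255-102 = 153
B: 255-174 = 81
= RGB(116, 153, 81)


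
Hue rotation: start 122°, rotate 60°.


New hue = (H + rotation) mod 360
New hue = (122 + 60) mod 360
= 182 mod 360
= 182°


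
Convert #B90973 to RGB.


B9 → 185 (R)
09 → 9 (G)
73 → 115 (B)
= RGB(185, 9, 115)


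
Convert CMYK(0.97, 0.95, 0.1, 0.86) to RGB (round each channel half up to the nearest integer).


R = 255 × (1-C) × (1-K) = 255 × 0.03 × 0.14 = 1.071 → 1
G = 255 × (1-M) × (1-K) = 255 × 0.05 × 0.14 = 1.785 → 2
B = 255 × (1-Y) × (1-K) = 255 × 0.90 × 0.14 = 32.13 → 32
= RGB(1, 2, 32)


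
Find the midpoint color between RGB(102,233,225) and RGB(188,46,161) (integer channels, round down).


Midpoint: each channel = ⌊(C₁+C₂)/2⌋
R: ⌊(102+188)/2⌋ = 145
G: ⌊(233+46)/2⌋ = 139
B: ⌊(225+161)/2⌋ = 193
= RGB(145, 139, 193)


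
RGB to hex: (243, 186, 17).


R = 243 → F3 (hex)
G = 186 → BA (hex)
B = 17 → 11 (hex)
Hex = #F3BA11


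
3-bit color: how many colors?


Colors = 2^bits = 2^3
= 8 colors


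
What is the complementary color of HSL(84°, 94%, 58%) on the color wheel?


Complement = opposite side of color wheel = hue + 180°
H' = (84 + 180) mod 360 = 264°
S and L unchanged.
= HSL(264°, 94%, 58%)


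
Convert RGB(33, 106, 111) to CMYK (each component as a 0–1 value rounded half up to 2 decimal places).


R'=33/255≈0.1294, G'=106/255≈0.4157, B'=111/255≈0.4353
K = 1 - max(R',G',B') = 1 - 111/255 = 144/255 = 0.56470… → 0.56
(1-R'-K)/(1-K) simplifies to (max-R)/max with max = 111:
C = (111-33)/111 = 78/111 = 0.70270… → 0.70
M = (111-106)/111 = 5/111 = 0.04504… → 0.05
Y = (111-111)/111 = 0/111 = 0 → 0.00
= CMYK(0.70, 0.05, 0.00, 0.56)


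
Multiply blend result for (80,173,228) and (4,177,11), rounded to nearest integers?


Multiply: C = A×B/255, rounded to nearest integer
R: 80×4/255 = 320/255 ≈ 1.255 → 1
G: 173×177/255 = 30621/255 ≈ 120.082 → 120
B: 228×11/255 = 2508/255 ≈ 9.835 → 10
= RGB(1, 120, 10)


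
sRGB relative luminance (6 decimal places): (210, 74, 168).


Linearize each channel (sRGB transfer function): c = v/255; c_lin = c/12.92 if c ≤ 0.04045, else ((c+0.055)/1.055)^2.4
  R: 210/255 ≈ 0.823529 > 0.04045 → ((0.823529+0.055)/1.055)^2.4 ≈ 0.644480
  G: 74/255 ≈ 0.290196 > 0.04045 → ((0.290196+0.055)/1.055)^2.4 ≈ 0.068478
  B: 168/255 ≈ 0.658824 > 0.04045 → ((0.658824+0.055)/1.055)^2.4 ≈ 0.391572
R_lin = 0.644480, G_lin = 0.068478, B_lin = 0.391572
L = 0.2126×R + 0.7152×G + 0.0722×B
L = 0.2126×0.644480 + 0.7152×0.068478 + 0.0722×0.391572
L ≈ 0.214264


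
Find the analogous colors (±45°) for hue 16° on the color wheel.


Base hue: 16°
Left analog: (16 - 45) mod 360 = 331°
Right analog: (16 + 45) mod 360 = 61°
Analogous hues = 331° and 61°


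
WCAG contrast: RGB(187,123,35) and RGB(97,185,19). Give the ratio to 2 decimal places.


Linearize each sRGB channel c=v/255: c/12.92 if c ≤ 0.04045 else ((c+0.055)/1.055)^2.4
L = 0.2126×R_lin + 0.7152×G_lin + 0.0722×B_lin
Color 1 (187,123,35):
  R=187: 187/255≈0.7333 > 0.04045 → ((0.7333+0.055)/1.055)^2.4 ≈ 0.49693
  G=123: 123/255≈0.4824 > 0.04045 → ((0.4824+0.055)/1.055)^2.4 ≈ 0.19807
  B=35: 35/255≈0.1373 > 0.04045 → ((0.1373+0.055)/1.055)^2.4 ≈ 0.01681
  L1 = 0.2126×0.49693 + 0.7152×0.19807 + 0.0722×0.01681 ≈ 0.24852
Color 2 (97,185,19):
  R=97: 97/255≈0.3804 > 0.04045 → ((0.3804+0.055)/1.055)^2.4 ≈ 0.11954
  G=185: 185/255≈0.7255 > 0.04045 → ((0.7255+0.055)/1.055)^2.4 ≈ 0.48515
  B=19: 19/255≈0.0745 > 0.04045 → ((0.0745+0.055)/1.055)^2.4 ≈ 0.00651
  L2 = 0.2126×0.11954 + 0.7152×0.48515 + 0.0722×0.00651 ≈ 0.37286
Lighter = 0.37286, Darker = 0.24852
Ratio = (L_lighter + 0.05) / (L_darker + 0.05)
Ratio = (0.37286 + 0.05) / (0.24852 + 0.05) = 0.42286 / 0.29852 ≈ 1.4165
Ratio ≈ 1.42:1


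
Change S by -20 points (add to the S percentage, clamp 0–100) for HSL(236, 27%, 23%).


Original S = 27%
Adjustment = -20 percentage points
New S = 27 + (-20) = 7
Clamp to [0, 100] → 7
= HSL(236°, 7%, 23%)


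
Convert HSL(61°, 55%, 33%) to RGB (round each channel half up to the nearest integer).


H=61°, S=0.55, L=0.33
C = (1-|2L-1|)×S = (1-|-0.34|)×0.55 = 0.363
H' = H/60 = 61/60 ≈ 1.0167; X = C×(1-|H' mod 2 - 1|) = 0.35695
m = L - C/2 = 0.33 - 0.1815 = 0.1485
Sector ⌊H'⌋ = 1 → (R',G',B') = (0.35695, 0.363, 0.0)
RGB = ((R'+m)×255, (G'+m)×255, (B'+m)×255) = (128.88975, 130.4325, 37.8675)
Round half up → RGB(129, 130, 38)


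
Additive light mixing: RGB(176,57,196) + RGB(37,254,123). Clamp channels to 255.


Additive: each channel = min(255, C₁+C₂)
R: 176+37 = 213 → 213
G: 57+254 = 311 → 255
B: 196+123 = 319 → 255
= RGB(213, 255, 255)


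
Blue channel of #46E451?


Color: #46E451
R = 46 = 70
G = E4 = 228
B = 51 = 81
Blue = 81


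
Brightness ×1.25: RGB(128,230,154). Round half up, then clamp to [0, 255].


Multiply each channel by 1.25, round half up, clamp to [0, 255]
R: 128×1.25 = 160
G: 230×1.25 = 287.5 → round → 288 → clamp → 255
B: 154×1.25 = 192.5 → round → 193
= RGB(160, 255, 193)


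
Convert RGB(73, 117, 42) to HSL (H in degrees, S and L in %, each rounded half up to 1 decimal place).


Normalize: R'=73/255≈0.2863, G'=117/255≈0.4588, B'=42/255≈0.1647
Max=117/255, Min=42/255, Δ=Max-Min=75/255
L = (Max+Min)/2 = (117+42)/510 = 159/510 = 0.31176… → L = 31.2%
L ≤ 0.5 → S = Δ/(Max+Min) = 75/(117+42) = 75/159 = 0.47169… → S = 47.2%
(the 1/255 factors cancel in S and H, so raw channel differences can be used)
Max is G' → H = 60 × ((B-R)/Δ + 2) = 60 × ((42-73)/75 + 2)
  -31/75 + 2 = -0.4133… + 2 = 1.5866…
  H = 60 × 1.5866… = 95.2° → H = 95.2°
= HSL(95.2°, 47.2%, 31.2%)


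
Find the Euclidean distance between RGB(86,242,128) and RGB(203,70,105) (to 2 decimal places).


d = √[(R₁-R₂)² + (G₁-G₂)² + (B₁-B₂)²]
d = √[(86-203)² + (242-70)² + (128-105)²]
d = √[13689 + 29584 + 529]
d = √43802
d ≈ 209.29


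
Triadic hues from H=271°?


Triadic: equally spaced at 120° intervals
H1 = 271°
H2 = (271 + 120) mod 360 = 31°
H3 = (271 + 240) mod 360 = 151°
Triadic = 271°, 31°, 151°


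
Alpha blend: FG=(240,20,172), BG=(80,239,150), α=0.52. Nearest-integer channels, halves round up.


C = α×F + (1-α)×B, with 1-α = 0.48
R: 0.52×240 + 0.48×80 = 124.80 + 38.40 = 163.20 → 163
G: 0.52×20 + 0.48×239 = 10.40 + 114.72 = 125.12 → 125
B: 0.52×172 + 0.48×150 = 89.44 + 72.00 = 161.44 → 161
= RGB(163, 125, 161)


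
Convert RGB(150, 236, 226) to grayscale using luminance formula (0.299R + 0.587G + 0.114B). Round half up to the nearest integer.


Gray = 0.299×R + 0.587×G + 0.114×B
Gray = 0.299×150 + 0.587×236 + 0.114×226
Gray = 44.850 + 138.532 + 25.764
Gray = 209.146 → round half up → 209
Gray = 209


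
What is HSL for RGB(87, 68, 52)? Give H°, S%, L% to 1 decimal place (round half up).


Normalize: R'=87/255≈0.3412, G'=68/255≈0.2667, B'=52/255≈0.2039
Max=87/255, Min=52/255, Δ=Max-Min=35/255
L = (Max+Min)/2 = (87+52)/510 = 139/510 = 0.27254… → L = 27.3%
L ≤ 0.5 → S = Δ/(Max+Min) = 35/(87+52) = 35/139 = 0.25179… → S = 25.2%
(the 1/255 factors cancel in S and H, so raw channel differences can be used)
Max is R' → H = 60 × (((G-B)/Δ) mod 6) = 60 × (((68-52)/35) mod 6)
  16/35 = 0.4571…
  H = 60 × 0.4571… = 27.428…° → H = 27.4°
= HSL(27.4°, 25.2%, 27.3%)


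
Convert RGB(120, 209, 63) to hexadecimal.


R = 120 → 78 (hex)
G = 209 → D1 (hex)
B = 63 → 3F (hex)
Hex = #78D13F


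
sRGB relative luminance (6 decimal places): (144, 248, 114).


Linearize each channel (sRGB transfer function): c = v/255; c_lin = c/12.92 if c ≤ 0.04045, else ((c+0.055)/1.055)^2.4
  R: 144/255 ≈ 0.564706 > 0.04045 → ((0.564706+0.055)/1.055)^2.4 ≈ 0.278894
  G: 248/255 ≈ 0.972549 > 0.04045 → ((0.972549+0.055)/1.055)^2.4 ≈ 0.938686
  B: 114/255 ≈ 0.447059 > 0.04045 → ((0.447059+0.055)/1.055)^2.4 ≈ 0.168269
R_lin = 0.278894, G_lin = 0.938686, B_lin = 0.168269
L = 0.2126×R + 0.7152×G + 0.0722×B
L = 0.2126×0.278894 + 0.7152×0.938686 + 0.0722×0.168269
L ≈ 0.742790


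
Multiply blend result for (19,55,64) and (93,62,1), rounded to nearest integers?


Multiply: C = A×B/255, rounded to nearest integer
R: 19×93/255 = 1767/255 ≈ 6.929 → 7
G: 55×62/255 = 3410/255 ≈ 13.373 → 13
B: 64×1/255 = 64/255 ≈ 0.251 → 0
= RGB(7, 13, 0)


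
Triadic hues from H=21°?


Triadic: equally spaced at 120° intervals
H1 = 21°
H2 = (21 + 120) mod 360 = 141°
H3 = (21 + 240) mod 360 = 261°
Triadic = 21°, 141°, 261°


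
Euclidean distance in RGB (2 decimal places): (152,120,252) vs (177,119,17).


d = √[(R₁-R₂)² + (G₁-G₂)² + (B₁-B₂)²]
d = √[(152-177)² + (120-119)² + (252-17)²]
d = √[625 + 1 + 55225]
d = √55851
d ≈ 236.33


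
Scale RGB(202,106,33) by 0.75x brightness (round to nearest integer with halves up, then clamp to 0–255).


Multiply each channel by 0.75, round half up, clamp to [0, 255]
R: 202×0.75 = 151.5 → round → 152
G: 106×0.75 = 79.5 → round → 80
B: 33×0.75 = 24.75 → round → 25
= RGB(152, 80, 25)


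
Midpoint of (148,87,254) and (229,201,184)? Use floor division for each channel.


Midpoint: each channel = ⌊(C₁+C₂)/2⌋
R: ⌊(148+229)/2⌋ = 188
G: ⌊(87+201)/2⌋ = 144
B: ⌊(254+184)/2⌋ = 219
= RGB(188, 144, 219)


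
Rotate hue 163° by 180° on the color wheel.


New hue = (H + rotation) mod 360
New hue = (163 + 180) mod 360
= 343 mod 360
= 343°


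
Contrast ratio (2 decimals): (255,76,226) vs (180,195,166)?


Linearize each sRGB channel c=v/255: c/12.92 if c ≤ 0.04045 else ((c+0.055)/1.055)^2.4
L = 0.2126×R_lin + 0.7152×G_lin + 0.0722×B_lin
Color 1 (255,76,226):
  R=255: 255/255≈1.0000 > 0.04045 → ((1.0000+0.055)/1.055)^2.4 ≈ 1.00000
  G=76: 76/255≈0.2980 > 0.04045 → ((0.2980+0.055)/1.055)^2.4 ≈ 0.07227
  B=226: 226/255≈0.8863 > 0.04045 → ((0.8863+0.055)/1.055)^2.4 ≈ 0.76052
  L1 = 0.2126×1.00000 + 0.7152×0.07227 + 0.0722×0.76052 ≈ 0.31920
Color 2 (180,195,166):
  R=180: 180/255≈0.7059 > 0.04045 → ((0.7059+0.055)/1.055)^2.4 ≈ 0.45641
  G=195: 195/255≈0.7647 > 0.04045 → ((0.7647+0.055)/1.055)^2.4 ≈ 0.54572
  B=166: 166/255≈0.6510 > 0.04045 → ((0.6510+0.055)/1.055)^2.4 ≈ 0.38133
  L2 = 0.2126×0.45641 + 0.7152×0.54572 + 0.0722×0.38133 ≈ 0.51487
Lighter = 0.51487, Darker = 0.31920
Ratio = (L_lighter + 0.05) / (L_darker + 0.05)
Ratio = (0.51487 + 0.05) / (0.31920 + 0.05) = 0.56487 / 0.36920 ≈ 1.5300
Ratio ≈ 1.53:1
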